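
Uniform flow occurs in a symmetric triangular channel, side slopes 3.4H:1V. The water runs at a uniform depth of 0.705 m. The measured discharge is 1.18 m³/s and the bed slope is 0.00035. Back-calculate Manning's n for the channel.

For a triangular section with side slope z = 3.4: A = zy² = 3.4×0.705² = 1.69 m²; P = 2y√(1+z²) = 2×0.705×3.544 = 4.997 m.
Hydraulic radius R = A/P = 1.69/4.997 = 0.3382 m.
Rearranging Manning's equation: n = (1/Q) A R^(2/3) S^(1/2) = (1/1.18) × 1.69 × 0.3382^(2/3) × √0.00035 = 0.013.

n = 0.013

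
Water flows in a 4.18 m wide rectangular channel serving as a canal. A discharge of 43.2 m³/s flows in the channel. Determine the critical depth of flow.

For a rectangular channel, critical depth y_c = (q²/g)^(1/3) where q = Q/b = 43.2/4.18 = 10.33 m²/s.
So y_c = (10.33²/9.81)^(1/3) = 2.22 m.

y_c = 2.22 m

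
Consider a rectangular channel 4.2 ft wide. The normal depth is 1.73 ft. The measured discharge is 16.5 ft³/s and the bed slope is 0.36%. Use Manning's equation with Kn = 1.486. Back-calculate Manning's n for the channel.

n = 0.0379

Flow area A = b·y = 4.2 × 1.73 = 7.266 ft². Wetted perimeter P = b + 2y = 4.2 + 2×1.73 = 7.66 ft.
Hydraulic radius R = A/P = 7.266/7.66 = 0.9486 ft.
Rearranging Manning's equation: n = (1.486/Q) A R^(2/3) S^(1/2) = (1.486/16.5) × 7.266 × 0.9486^(2/3) × √0.0036 = 0.0379.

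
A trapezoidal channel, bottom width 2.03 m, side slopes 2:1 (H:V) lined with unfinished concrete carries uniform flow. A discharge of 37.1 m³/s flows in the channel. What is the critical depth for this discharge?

At critical depth, Q² T / (g A³) = 1, i.e. A³/T = Q²/g = 37.1²/9.81 = 140.3.
Trying y = 2.13 m: A³/T = 227.9 — over.
Trying y = 1.9 m: A³/T = 141.1 — matches.

y_c = 1.9 m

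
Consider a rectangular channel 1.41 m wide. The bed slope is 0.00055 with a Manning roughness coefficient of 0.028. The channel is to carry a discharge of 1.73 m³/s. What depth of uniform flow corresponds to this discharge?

Manning's equation rearranged: A R^(2/3) = nQ / (1·√S) = 0.028 × 1.73 / (√0.00055) = 2.065.
At y = 1.81 m: A R^(2/3) = 1.623 — too small.
At y = 2.52 m: A R^(2/3) = 2.388 — too large.
At y = 2.22 m: A R^(2/3) = 2.063 — close enough.

y_n = 2.22 m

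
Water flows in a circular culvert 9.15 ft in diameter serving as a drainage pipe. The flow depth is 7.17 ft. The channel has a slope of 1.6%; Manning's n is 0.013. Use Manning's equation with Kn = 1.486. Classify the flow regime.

For a circular section of diameter D = 9.15 ft at depth y = 7.17 ft, the central angle is θ = 2 arccos(1 − 2y/D) = 4.348 rad. Then A = (D²/8)(θ − sin θ) = 55.28 ft² and P = Dθ/2 = 19.89 ft.
Hydraulic radius R = A/P = 55.28/19.89 = 2.779 ft.
V = (1.486/n) R^(2/3) √S = (1.486/0.013) × 2.779^(2/3) × √0.016 = 28.58 ft/s. Hydraulic depth D_h = A/T = 55.28/7.536 = 7.336 ft.
Froude number Fr = V/√(g·D_h) = 28.58/√(32.2×7.336) = 1.86, which is greater than 1, so the flow is supercritical.

supercritical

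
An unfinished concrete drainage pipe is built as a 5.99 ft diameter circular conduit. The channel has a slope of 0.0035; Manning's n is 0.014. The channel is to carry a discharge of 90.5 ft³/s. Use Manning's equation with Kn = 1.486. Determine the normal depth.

Manning's equation rearranged: A R^(2/3) = nQ / (1.486·√S) = 0.014 × 90.5 / (1.486 × √0.0035) = 14.41.
Trying y = 1.89 ft: A R^(2/3) = 7.962 — too small.
Trying y = 2.6 ft: A R^(2/3) = 14.41 — close enough.

y_n = 2.6 ft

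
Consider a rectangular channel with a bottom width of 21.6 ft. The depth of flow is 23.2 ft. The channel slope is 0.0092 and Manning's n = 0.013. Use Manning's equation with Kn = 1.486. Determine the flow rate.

Q = 20800 ft³/s

Flow area A = b·y = 21.6 × 23.2 = 501.1 ft². Wetted perimeter P = b + 2y = 21.6 + 2×23.2 = 68 ft.
Hydraulic radius R = A/P = 501.1/68 = 7.369 ft.
Manning's equation: Q = (1.486/n) A R^(2/3) S^(1/2) = (1.486/0.013) × 501.1 × 7.369^(2/3) × 0.0092^(1/2) = 20800 ft³/s.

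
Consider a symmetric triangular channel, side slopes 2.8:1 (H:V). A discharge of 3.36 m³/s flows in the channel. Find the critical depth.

y_c = 0.783 m

At critical depth, Q² T / (g A³) = 1, i.e. A³/T = Q²/g = 3.36²/9.81 = 1.151.
Try y = 0.567 m: A³/T = 0.2297 — too small.
Try y = 0.989 m: A³/T = 3.709 — too large.
Try y = 0.783 m: A³/T = 1.154 — matches.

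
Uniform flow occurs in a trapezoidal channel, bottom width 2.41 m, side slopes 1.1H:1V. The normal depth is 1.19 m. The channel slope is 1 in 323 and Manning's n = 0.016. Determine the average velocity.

V = 2.86 m/s

With bottom width b = 2.41 m and side slope z = 1.1: A = (b + zy)y = (2.41 + 1.1×1.19)×1.19 = 4.426 m²; P = b + 2y√(1+z²) = 2.41 + 2×1.19×1.487 = 5.948 m.
Hydraulic radius R = A/P = 4.426/5.948 = 0.744 m.
From Manning's equation, V = (1/n) R^(2/3) S^(1/2) = (1/0.016) × 0.744^(2/3) × 0.003096^(1/2) = 2.86 m/s.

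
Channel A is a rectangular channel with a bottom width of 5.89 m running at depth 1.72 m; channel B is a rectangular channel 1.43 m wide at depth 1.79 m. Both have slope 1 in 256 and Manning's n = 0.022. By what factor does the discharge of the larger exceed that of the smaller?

Channel A: Flow area A = b·y = 5.89 × 1.72 = 10.13 m². Wetted perimeter P = b + 2y = 5.89 + 2×1.72 = 9.33 m. Hydraulic radius R = A/P = 10.13/9.33 = 1.086 m. Q_A = (1/0.022)·10.13·1.086^(2/3)·√0.003906 = 30.4 m³/s.
Channel B: Flow area A = b·y = 1.43 × 1.79 = 2.56 m². Wetted perimeter P = b + 2y = 1.43 + 2×1.79 = 5.01 m. Hydraulic radius R = A/P = 2.56/5.01 = 0.5109 m. Q_B = (1/0.022)·2.56·0.5109^(2/3)·√0.003906 = 4.647 m³/s.
The larger discharge is 30.4 m³/s and the smaller is 4.647 m³/s; the ratio is 6.54.

6.54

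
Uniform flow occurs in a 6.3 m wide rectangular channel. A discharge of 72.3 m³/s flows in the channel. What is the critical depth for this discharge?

For a rectangular channel, critical depth y_c = (q²/g)^(1/3) where q = Q/b = 72.3/6.3 = 11.48 m²/s.
So y_c = (11.48²/9.81)^(1/3) = 2.38 m.

y_c = 2.38 m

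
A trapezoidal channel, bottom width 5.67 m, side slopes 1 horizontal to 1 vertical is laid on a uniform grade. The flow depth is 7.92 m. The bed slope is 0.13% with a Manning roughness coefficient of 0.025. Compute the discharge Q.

With bottom width b = 5.67 m and side slope z = 1: A = (b + zy)y = (5.67 + 1×7.92)×7.92 = 107.6 m²; P = b + 2y√(1+z²) = 5.67 + 2×7.92×1.414 = 28.07 m.
Hydraulic radius R = A/P = 107.6/28.07 = 3.834 m.
Manning's equation: Q = (1/n) A R^(2/3) S^(1/2) = (1/0.025) × 107.6 × 3.834^(2/3) × 0.0013^(1/2) = 380 m³/s.

Q = 380 m³/s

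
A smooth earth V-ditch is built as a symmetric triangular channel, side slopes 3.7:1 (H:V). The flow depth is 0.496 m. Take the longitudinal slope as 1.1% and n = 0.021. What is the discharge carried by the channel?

Q = 1.75 m³/s

For a triangular section with side slope z = 3.7: A = zy² = 3.7×0.496² = 0.9103 m²; P = 2y√(1+z²) = 2×0.496×3.833 = 3.802 m.
Hydraulic radius R = A/P = 0.9103/3.802 = 0.2394 m.
Manning's equation: Q = (1/n) A R^(2/3) S^(1/2) = (1/0.021) × 0.9103 × 0.2394^(2/3) × 0.011^(1/2) = 1.75 m³/s.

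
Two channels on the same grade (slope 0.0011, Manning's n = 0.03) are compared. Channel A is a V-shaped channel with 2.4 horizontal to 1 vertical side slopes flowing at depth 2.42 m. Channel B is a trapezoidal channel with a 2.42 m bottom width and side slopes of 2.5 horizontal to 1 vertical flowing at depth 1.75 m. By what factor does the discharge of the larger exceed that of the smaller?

1.27

Channel A: For a triangular section with side slope z = 2.4: A = zy² = 2.4×2.42² = 14.06 m²; P = 2y√(1+z²) = 2×2.42×2.6 = 12.58 m. Hydraulic radius R = A/P = 14.06/12.58 = 1.117 m. Q_A = (1/0.03)·14.06·1.117^(2/3)·√0.0011 = 16.73 m³/s.
Channel B: With bottom width b = 2.42 m and side slope z = 2.5: A = (b + zy)y = (2.42 + 2.5×1.75)×1.75 = 11.89 m²; P = b + 2y√(1+z²) = 2.42 + 2×1.75×2.693 = 11.84 m. Hydraulic radius R = A/P = 11.89/11.84 = 1.004 m. Q_B = (1/0.03)·11.89·1.004^(2/3)·√0.0011 = 13.18 m³/s.
The larger discharge is 16.73 m³/s and the smaller is 13.18 m³/s; the ratio is 1.27.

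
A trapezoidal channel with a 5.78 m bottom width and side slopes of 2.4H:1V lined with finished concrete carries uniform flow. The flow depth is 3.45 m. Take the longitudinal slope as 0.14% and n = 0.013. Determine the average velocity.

V = 4.64 m/s

With bottom width b = 5.78 m and side slope z = 2.4: A = (b + zy)y = (5.78 + 2.4×3.45)×3.45 = 48.51 m²; P = b + 2y√(1+z²) = 5.78 + 2×3.45×2.6 = 23.72 m.
Hydraulic radius R = A/P = 48.51/23.72 = 2.045 m.
From Manning's equation, V = (1/n) R^(2/3) S^(1/2) = (1/0.013) × 2.045^(2/3) × 0.0014^(1/2) = 4.64 m/s.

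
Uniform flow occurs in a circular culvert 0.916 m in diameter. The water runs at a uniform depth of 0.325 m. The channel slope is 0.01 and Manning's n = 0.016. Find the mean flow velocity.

For a circular section of diameter D = 0.916 m at depth y = 0.325 m, the central angle is θ = 2 arccos(1 − 2y/D) = 2.552 rad. Then A = (D²/8)(θ − sin θ) = 0.2094 m² and P = Dθ/2 = 1.169 m.
Hydraulic radius R = A/P = 0.2094/1.169 = 0.1791 m.
From Manning's equation, V = (1/n) R^(2/3) S^(1/2) = (1/0.016) × 0.1791^(2/3) × 0.01^(1/2) = 1.99 m/s.

V = 1.99 m/s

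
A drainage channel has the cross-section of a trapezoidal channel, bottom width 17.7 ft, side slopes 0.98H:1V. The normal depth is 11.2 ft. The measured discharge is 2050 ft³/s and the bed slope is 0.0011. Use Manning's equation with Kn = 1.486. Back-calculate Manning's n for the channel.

With bottom width b = 17.7 ft and side slope z = 0.98: A = (b + zy)y = (17.7 + 0.98×11.2)×11.2 = 321.2 ft²; P = b + 2y√(1+z²) = 17.7 + 2×11.2×1.4 = 49.06 ft.
Hydraulic radius R = A/P = 321.2/49.06 = 6.546 ft.
Rearranging Manning's equation: n = (1.486/Q) A R^(2/3) S^(1/2) = (1.486/2050) × 321.2 × 6.546^(2/3) × √0.0011 = 0.027.

n = 0.027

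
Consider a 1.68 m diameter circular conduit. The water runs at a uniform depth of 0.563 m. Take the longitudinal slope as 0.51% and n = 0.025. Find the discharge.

Q = 0.86 m³/s

For a circular section of diameter D = 1.68 m at depth y = 0.563 m, the central angle is θ = 2 arccos(1 − 2y/D) = 2.469 rad. Then A = (D²/8)(θ − sin θ) = 0.6516 m² and P = Dθ/2 = 2.074 m.
Hydraulic radius R = A/P = 0.6516/2.074 = 0.3141 m.
Manning's equation: Q = (1/n) A R^(2/3) S^(1/2) = (1/0.025) × 0.6516 × 0.3141^(2/3) × 0.0051^(1/2) = 0.86 m³/s.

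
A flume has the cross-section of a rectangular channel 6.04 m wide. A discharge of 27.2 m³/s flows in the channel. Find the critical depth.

y_c = 1.27 m

For a rectangular channel, critical depth y_c = (q²/g)^(1/3) where q = Q/b = 27.2/6.04 = 4.503 m²/s.
So y_c = (4.503²/9.81)^(1/3) = 1.27 m.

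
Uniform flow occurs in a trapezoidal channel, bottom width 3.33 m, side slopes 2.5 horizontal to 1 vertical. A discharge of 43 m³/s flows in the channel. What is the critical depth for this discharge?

At critical depth, Q² T / (g A³) = 1, i.e. A³/T = Q²/g = 43²/9.81 = 188.5.
Trying y = 2.12 m: A³/T = 439.6 — too large.
Trying y = 1.5 m: A³/T = 110.6 — too small.
Trying y = 1.72 m: A³/T = 189.5 — close enough.

y_c = 1.72 m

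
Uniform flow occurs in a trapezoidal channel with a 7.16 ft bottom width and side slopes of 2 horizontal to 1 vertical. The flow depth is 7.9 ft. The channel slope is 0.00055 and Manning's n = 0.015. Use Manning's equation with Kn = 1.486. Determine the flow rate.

With bottom width b = 7.16 ft and side slope z = 2: A = (b + zy)y = (7.16 + 2×7.9)×7.9 = 181.4 ft²; P = b + 2y√(1+z²) = 7.16 + 2×7.9×2.236 = 42.49 ft.
Hydraulic radius R = A/P = 181.4/42.49 = 4.269 ft.
Manning's equation: Q = (1.486/n) A R^(2/3) S^(1/2) = (1.486/0.015) × 181.4 × 4.269^(2/3) × 0.00055^(1/2) = 1110 ft³/s.

Q = 1110 ft³/s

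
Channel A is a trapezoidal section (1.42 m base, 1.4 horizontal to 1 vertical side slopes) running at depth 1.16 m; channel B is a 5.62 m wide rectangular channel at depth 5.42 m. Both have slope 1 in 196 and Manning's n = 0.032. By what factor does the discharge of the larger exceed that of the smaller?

17.3

Channel A: With bottom width b = 1.42 m and side slope z = 1.4: A = (b + zy)y = (1.42 + 1.4×1.16)×1.16 = 3.531 m²; P = b + 2y√(1+z²) = 1.42 + 2×1.16×1.72 = 5.411 m. Hydraulic radius R = A/P = 3.531/5.411 = 0.6525 m. Q_A = (1/0.032)·3.531·0.6525^(2/3)·√0.005102 = 5.929 m³/s.
Channel B: Flow area A = b·y = 5.62 × 5.42 = 30.46 m². Wetted perimeter P = b + 2y = 5.62 + 2×5.42 = 16.46 m. Hydraulic radius R = A/P = 30.46/16.46 = 1.851 m. Q_B = (1/0.032)·30.46·1.851^(2/3)·√0.005102 = 102.5 m³/s.
The larger discharge is 102.5 m³/s and the smaller is 5.929 m³/s; the ratio is 17.3.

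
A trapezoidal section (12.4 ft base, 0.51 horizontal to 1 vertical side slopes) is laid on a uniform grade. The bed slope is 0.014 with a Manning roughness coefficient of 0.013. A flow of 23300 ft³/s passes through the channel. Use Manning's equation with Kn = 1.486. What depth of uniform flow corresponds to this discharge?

Manning's equation rearranged: A R^(2/3) = nQ / (1.486·√S) = 0.013 × 23300 / (1.486 × √0.014) = 1723.
Trying y = 21.4 ft: A R^(2/3) = 2038 — too large.
Trying y = 15.8 ft: A R^(2/3) = 1155 — too small.
Trying y = 19.6 ft: A R^(2/3) = 1724 — ≈ 1723.

y_n = 19.6 ft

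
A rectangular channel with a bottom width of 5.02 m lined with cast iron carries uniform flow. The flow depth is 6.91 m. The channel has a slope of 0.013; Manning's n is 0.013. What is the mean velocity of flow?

V = 13.2 m/s

Flow area A = b·y = 5.02 × 6.91 = 34.69 m². Wetted perimeter P = b + 2y = 5.02 + 2×6.91 = 18.84 m.
Hydraulic radius R = A/P = 34.69/18.84 = 1.841 m.
From Manning's equation, V = (1/n) R^(2/3) S^(1/2) = (1/0.013) × 1.841^(2/3) × 0.013^(1/2) = 13.2 m/s.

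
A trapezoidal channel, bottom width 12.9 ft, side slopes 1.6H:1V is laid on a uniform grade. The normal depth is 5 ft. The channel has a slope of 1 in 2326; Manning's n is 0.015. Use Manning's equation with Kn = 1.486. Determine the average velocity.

V = 4.54 ft/s

With bottom width b = 12.9 ft and side slope z = 1.6: A = (b + zy)y = (12.9 + 1.6×5)×5 = 104.5 ft²; P = b + 2y√(1+z²) = 12.9 + 2×5×1.887 = 31.77 ft.
Hydraulic radius R = A/P = 104.5/31.77 = 3.289 ft.
From Manning's equation, V = (1.486/n) R^(2/3) S^(1/2) = (1.486/0.015) × 3.289^(2/3) × 0.0004299^(1/2) = 4.54 ft/s.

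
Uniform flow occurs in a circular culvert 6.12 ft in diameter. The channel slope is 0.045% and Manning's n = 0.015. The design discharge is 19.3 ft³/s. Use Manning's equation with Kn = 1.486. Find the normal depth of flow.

y_n = 2.02 ft

Manning's equation rearranged: A R^(2/3) = nQ / (1.486·√S) = 0.015 × 19.3 / (1.486 × √0.00045) = 9.184.
At y = 1.53 ft: A R^(2/3) = 5.35 — short.
At y = 2.5 ft: A R^(2/3) = 13.68 — over.
At y = 2.02 ft: A R^(2/3) = 9.19 — close enough.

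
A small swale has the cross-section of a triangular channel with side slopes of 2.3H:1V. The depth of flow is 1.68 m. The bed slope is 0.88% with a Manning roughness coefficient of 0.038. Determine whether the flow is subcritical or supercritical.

subcritical

For a triangular section with side slope z = 2.3: A = zy² = 2.3×1.68² = 6.492 m²; P = 2y√(1+z²) = 2×1.68×2.508 = 8.427 m.
Hydraulic radius R = A/P = 6.492/8.427 = 0.7703 m.
V = (1/n) R^(2/3) √S = (1/0.038) × 0.7703^(2/3) × √0.0088 = 2.074 m/s. Hydraulic depth D_h = A/T = 6.492/7.728 = 0.84 m.
Froude number Fr = V/√(g·D_h) = 2.074/√(9.81×0.84) = 0.723, which is less than 1, so the flow is subcritical.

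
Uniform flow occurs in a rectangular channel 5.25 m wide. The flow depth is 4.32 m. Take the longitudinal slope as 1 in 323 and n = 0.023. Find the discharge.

Flow area A = b·y = 5.25 × 4.32 = 22.68 m². Wetted perimeter P = b + 2y = 5.25 + 2×4.32 = 13.89 m.
Hydraulic radius R = A/P = 22.68/13.89 = 1.633 m.
Manning's equation: Q = (1/n) A R^(2/3) S^(1/2) = (1/0.023) × 22.68 × 1.633^(2/3) × 0.003096^(1/2) = 76.1 m³/s.

Q = 76.1 m³/s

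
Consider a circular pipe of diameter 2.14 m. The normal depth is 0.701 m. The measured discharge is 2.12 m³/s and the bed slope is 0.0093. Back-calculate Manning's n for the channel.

For a circular section of diameter D = 2.14 m at depth y = 0.701 m, the central angle is θ = 2 arccos(1 − 2y/D) = 2.437 rad. Then A = (D²/8)(θ − sin θ) = 1.025 m² and P = Dθ/2 = 2.608 m.
Hydraulic radius R = A/P = 1.025/2.608 = 0.3929 m.
Rearranging Manning's equation: n = (1/Q) A R^(2/3) S^(1/2) = (1/2.12) × 1.025 × 0.3929^(2/3) × √0.0093 = 0.025.

n = 0.025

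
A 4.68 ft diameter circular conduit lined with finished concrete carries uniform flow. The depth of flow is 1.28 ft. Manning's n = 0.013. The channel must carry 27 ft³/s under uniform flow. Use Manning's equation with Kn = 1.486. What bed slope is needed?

S = 0.00572

For a circular section of diameter D = 4.68 ft at depth y = 1.28 ft, the central angle is θ = 2 arccos(1 − 2y/D) = 2.201 rad. Then A = (D²/8)(θ − sin θ) = 3.816 ft² and P = Dθ/2 = 5.151 ft.
Hydraulic radius R = A/P = 3.816/5.151 = 0.7407 ft.
From Manning's equation, S = [nQ / (1.486 A R^(2/3))]² = [0.013 × 27 / (1.486 × 3.816 × 0.7407^(2/3))]² = 0.00572.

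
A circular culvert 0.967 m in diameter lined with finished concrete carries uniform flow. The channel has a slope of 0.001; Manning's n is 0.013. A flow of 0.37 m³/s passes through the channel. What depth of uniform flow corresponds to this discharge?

Manning's equation rearranged: A R^(2/3) = nQ / (1·√S) = 0.013 × 0.37 / (√0.001) = 0.1521.
Trying y = 0.591 m: A R^(2/3) = 0.1969 — over.
Trying y = 0.503 m: A R^(2/3) = 0.1523 — close enough.

y_n = 0.503 m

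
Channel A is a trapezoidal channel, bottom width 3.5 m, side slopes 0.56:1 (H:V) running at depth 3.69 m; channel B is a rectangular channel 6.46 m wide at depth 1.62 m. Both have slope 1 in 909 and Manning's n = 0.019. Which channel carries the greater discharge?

Channel A: With bottom width b = 3.5 m and side slope z = 0.56: A = (b + zy)y = (3.5 + 0.56×3.69)×3.69 = 20.54 m²; P = b + 2y√(1+z²) = 3.5 + 2×3.69×1.146 = 11.96 m. Hydraulic radius R = A/P = 20.54/11.96 = 1.718 m. Q_A = (1/0.019)·20.54·1.718^(2/3)·√0.0011 = 51.43 m³/s.
Channel B: Flow area A = b·y = 6.46 × 1.62 = 10.47 m². Wetted perimeter P = b + 2y = 6.46 + 2×1.62 = 9.7 m. Hydraulic radius R = A/P = 10.47/9.7 = 1.079 m. Q_B = (1/0.019)·10.47·1.079^(2/3)·√0.0011 = 19.22 m³/s.
Q_A = 51.43 m³/s vs Q_B = 19.22 m³/s, so channel A carries more.

channel A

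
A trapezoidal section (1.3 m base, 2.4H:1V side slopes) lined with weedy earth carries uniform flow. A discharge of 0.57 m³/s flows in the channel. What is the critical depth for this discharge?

At critical depth, Q² T / (g A³) = 1, i.e. A³/T = Q²/g = 0.57²/9.81 = 0.03312.
At y = 0.167 m: A³/T = 0.0109 — too small.
At y = 0.282 m: A³/T = 0.06528 — too large.
At y = 0.232 m: A³/T = 0.03312 — close enough.

y_c = 0.232 m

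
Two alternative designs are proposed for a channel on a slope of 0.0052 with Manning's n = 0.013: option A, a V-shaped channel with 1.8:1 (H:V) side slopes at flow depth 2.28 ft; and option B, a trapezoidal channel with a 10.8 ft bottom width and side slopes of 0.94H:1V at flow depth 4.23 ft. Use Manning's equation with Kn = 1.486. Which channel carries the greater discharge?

Channel A: For a triangular section with side slope z = 1.8: A = zy² = 1.8×2.28² = 9.357 ft²; P = 2y√(1+z²) = 2×2.28×2.059 = 9.39 ft. Hydraulic radius R = A/P = 9.357/9.39 = 0.9965 ft. Q_A = (1.486/0.013)·9.357·0.9965^(2/3)·√0.0052 = 76.95 ft³/s.
Channel B: With bottom width b = 10.8 ft and side slope z = 0.94: A = (b + zy)y = (10.8 + 0.94×4.23)×4.23 = 62.5 ft²; P = b + 2y√(1+z²) = 10.8 + 2×4.23×1.372 = 22.41 ft. Hydraulic radius R = A/P = 62.5/22.41 = 2.789 ft. Q_B = (1.486/0.013)·62.5·2.789^(2/3)·√0.0052 = 1021 ft³/s.
Q_A = 76.95 ft³/s vs Q_B = 1021 ft³/s, so channel B carries more.

channel B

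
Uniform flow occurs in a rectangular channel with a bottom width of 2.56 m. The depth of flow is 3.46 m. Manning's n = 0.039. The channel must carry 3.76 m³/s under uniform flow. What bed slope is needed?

S = 0.0003

Flow area A = b·y = 2.56 × 3.46 = 8.858 m². Wetted perimeter P = b + 2y = 2.56 + 2×3.46 = 9.48 m.
Hydraulic radius R = A/P = 8.858/9.48 = 0.9343 m.
From Manning's equation, S = [nQ / (1 A R^(2/3))]² = [0.039 × 3.76 / (1 × 8.858 × 0.9343^(2/3))]² = 0.0003.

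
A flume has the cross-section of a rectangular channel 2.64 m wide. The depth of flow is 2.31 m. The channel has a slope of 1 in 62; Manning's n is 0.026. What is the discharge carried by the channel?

Q = 26.5 m³/s

Flow area A = b·y = 2.64 × 2.31 = 6.098 m². Wetted perimeter P = b + 2y = 2.64 + 2×2.31 = 7.26 m.
Hydraulic radius R = A/P = 6.098/7.26 = 0.84 m.
Manning's equation: Q = (1/n) A R^(2/3) S^(1/2) = (1/0.026) × 6.098 × 0.84^(2/3) × 0.01613^(1/2) = 26.5 m³/s.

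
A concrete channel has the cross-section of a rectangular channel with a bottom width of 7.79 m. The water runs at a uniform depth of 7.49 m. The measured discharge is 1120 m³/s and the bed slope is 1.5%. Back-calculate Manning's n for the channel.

Flow area A = b·y = 7.79 × 7.49 = 58.35 m². Wetted perimeter P = b + 2y = 7.79 + 2×7.49 = 22.77 m.
Hydraulic radius R = A/P = 58.35/22.77 = 2.562 m.
Rearranging Manning's equation: n = (1/Q) A R^(2/3) S^(1/2) = (1/1120) × 58.35 × 2.562^(2/3) × √0.015 = 0.0119.

n = 0.0119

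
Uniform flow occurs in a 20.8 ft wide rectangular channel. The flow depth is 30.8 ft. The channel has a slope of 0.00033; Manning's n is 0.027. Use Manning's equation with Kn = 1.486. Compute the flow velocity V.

V = 3.92 ft/s

Flow area A = b·y = 20.8 × 30.8 = 640.6 ft². Wetted perimeter P = b + 2y = 20.8 + 2×30.8 = 82.4 ft.
Hydraulic radius R = A/P = 640.6/82.4 = 7.775 ft.
From Manning's equation, V = (1.486/n) R^(2/3) S^(1/2) = (1.486/0.027) × 7.775^(2/3) × 0.00033^(1/2) = 3.92 ft/s.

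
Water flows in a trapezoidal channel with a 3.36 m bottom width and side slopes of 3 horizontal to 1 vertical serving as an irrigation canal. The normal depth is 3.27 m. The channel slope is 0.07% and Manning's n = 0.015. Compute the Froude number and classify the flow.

subcritical

With bottom width b = 3.36 m and side slope z = 3: A = (b + zy)y = (3.36 + 3×3.27)×3.27 = 43.07 m²; P = b + 2y√(1+z²) = 3.36 + 2×3.27×3.162 = 24.04 m.
Hydraulic radius R = A/P = 43.07/24.04 = 1.791 m.
V = (1/n) R^(2/3) √S = (1/0.015) × 1.791^(2/3) × √0.0007 = 2.602 m/s. Hydraulic depth D_h = A/T = 43.07/22.98 = 1.874 m.
Froude number Fr = V/√(g·D_h) = 2.602/√(9.81×1.874) = 0.607, which is less than 1, so the flow is subcritical.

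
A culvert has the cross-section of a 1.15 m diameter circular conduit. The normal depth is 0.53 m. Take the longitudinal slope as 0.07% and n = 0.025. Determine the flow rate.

For a circular section of diameter D = 1.15 m at depth y = 0.53 m, the central angle is θ = 2 arccos(1 − 2y/D) = 2.985 rad. Then A = (D²/8)(θ − sin θ) = 0.4676 m² and P = Dθ/2 = 1.716 m.
Hydraulic radius R = A/P = 0.4676/1.716 = 0.2725 m.
Manning's equation: Q = (1/n) A R^(2/3) S^(1/2) = (1/0.025) × 0.4676 × 0.2725^(2/3) × 0.0007^(1/2) = 0.208 m³/s.

Q = 0.208 m³/s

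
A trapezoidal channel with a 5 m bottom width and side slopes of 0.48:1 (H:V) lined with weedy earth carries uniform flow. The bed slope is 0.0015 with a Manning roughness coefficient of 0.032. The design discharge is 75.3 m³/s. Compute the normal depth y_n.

y_n = 4.9 m

Manning's equation rearranged: A R^(2/3) = nQ / (1·√S) = 0.032 × 75.3 / (√0.0015) = 62.22.
Try y = 6.05 m: A R^(2/3) = 90.32 — high.
Try y = 4.9 m: A R^(2/3) = 62.22 — close enough.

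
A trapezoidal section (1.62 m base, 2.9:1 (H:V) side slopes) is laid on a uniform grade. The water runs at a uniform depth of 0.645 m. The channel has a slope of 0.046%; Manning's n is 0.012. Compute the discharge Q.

Q = 2.2 m³/s

With bottom width b = 1.62 m and side slope z = 2.9: A = (b + zy)y = (1.62 + 2.9×0.645)×0.645 = 2.251 m²; P = b + 2y√(1+z²) = 1.62 + 2×0.645×3.068 = 5.577 m.
Hydraulic radius R = A/P = 2.251/5.577 = 0.4037 m.
Manning's equation: Q = (1/n) A R^(2/3) S^(1/2) = (1/0.012) × 2.251 × 0.4037^(2/3) × 0.00046^(1/2) = 2.2 m³/s.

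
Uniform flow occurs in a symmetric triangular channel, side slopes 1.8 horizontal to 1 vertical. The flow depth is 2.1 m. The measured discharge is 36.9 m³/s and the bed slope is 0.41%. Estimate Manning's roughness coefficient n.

For a triangular section with side slope z = 1.8: A = zy² = 1.8×2.1² = 7.938 m²; P = 2y√(1+z²) = 2×2.1×2.059 = 8.648 m.
Hydraulic radius R = A/P = 7.938/8.648 = 0.9179 m.
Rearranging Manning's equation: n = (1/Q) A R^(2/3) S^(1/2) = (1/36.9) × 7.938 × 0.9179^(2/3) × √0.0041 = 0.013.

n = 0.013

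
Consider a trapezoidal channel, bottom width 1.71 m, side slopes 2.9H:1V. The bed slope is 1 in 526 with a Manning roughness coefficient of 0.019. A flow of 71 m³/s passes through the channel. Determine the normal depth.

Manning's equation rearranged: A R^(2/3) = nQ / (1·√S) = 0.019 × 71 / (√0.001901) = 30.94.
Try y = 2.97 m: A R^(2/3) = 40.86 — high.
Try y = 1.94 m: A R^(2/3) = 14.66 — low.
Try y = 2.65 m: A R^(2/3) = 30.94 — ≈ 30.94.

y_n = 2.65 m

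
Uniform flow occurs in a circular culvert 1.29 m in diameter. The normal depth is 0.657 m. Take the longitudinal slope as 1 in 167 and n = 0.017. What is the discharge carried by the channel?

For a circular section of diameter D = 1.29 m at depth y = 0.657 m, the central angle is θ = 2 arccos(1 − 2y/D) = 3.179 rad. Then A = (D²/8)(θ − sin θ) = 0.669 m² and P = Dθ/2 = 2.05 m.
Hydraulic radius R = A/P = 0.669/2.05 = 0.3263 m.
Manning's equation: Q = (1/n) A R^(2/3) S^(1/2) = (1/0.017) × 0.669 × 0.3263^(2/3) × 0.005988^(1/2) = 1.44 m³/s.

Q = 1.44 m³/s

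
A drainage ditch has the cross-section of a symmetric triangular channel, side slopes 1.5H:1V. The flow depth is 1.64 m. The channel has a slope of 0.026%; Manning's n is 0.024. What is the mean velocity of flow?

For a triangular section with side slope z = 1.5: A = zy² = 1.5×1.64² = 4.034 m²; P = 2y√(1+z²) = 2×1.64×1.803 = 5.913 m.
Hydraulic radius R = A/P = 4.034/5.913 = 0.6823 m.
From Manning's equation, V = (1/n) R^(2/3) S^(1/2) = (1/0.024) × 0.6823^(2/3) × 0.00026^(1/2) = 0.521 m/s.

V = 0.521 m/s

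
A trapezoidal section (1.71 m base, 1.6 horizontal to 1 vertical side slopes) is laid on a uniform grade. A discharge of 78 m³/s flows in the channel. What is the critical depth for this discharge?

At critical depth, Q² T / (g A³) = 1, i.e. A³/T = Q²/g = 78²/9.81 = 620.2.
At y = 3.6 m: A³/T = 1470 — high.
At y = 2.36 m: A³/T = 234.3 — low.
At y = 2.96 m: A³/T = 621.2 — close enough.

y_c = 2.96 m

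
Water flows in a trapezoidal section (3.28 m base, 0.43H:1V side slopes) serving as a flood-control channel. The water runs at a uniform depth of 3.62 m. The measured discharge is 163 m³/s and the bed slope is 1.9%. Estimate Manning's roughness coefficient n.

With bottom width b = 3.28 m and side slope z = 0.43: A = (b + zy)y = (3.28 + 0.43×3.62)×3.62 = 17.51 m²; P = b + 2y√(1+z²) = 3.28 + 2×3.62×1.089 = 11.16 m.
Hydraulic radius R = A/P = 17.51/11.16 = 1.569 m.
Rearranging Manning's equation: n = (1/Q) A R^(2/3) S^(1/2) = (1/163) × 17.51 × 1.569^(2/3) × √0.019 = 0.02.

n = 0.02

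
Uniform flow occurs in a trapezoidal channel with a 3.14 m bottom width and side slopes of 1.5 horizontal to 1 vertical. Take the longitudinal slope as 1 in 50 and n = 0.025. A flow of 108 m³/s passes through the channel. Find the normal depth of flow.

y_n = 2.35 m

Manning's equation rearranged: A R^(2/3) = nQ / (1·√S) = 0.025 × 108 / (√0.02) = 19.09.
At y = 2.1 m: A R^(2/3) = 15.19 — low.
At y = 2.35 m: A R^(2/3) = 19.12 — matches.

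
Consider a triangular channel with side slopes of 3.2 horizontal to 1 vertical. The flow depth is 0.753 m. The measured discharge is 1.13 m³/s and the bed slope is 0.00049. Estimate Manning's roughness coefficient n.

n = 0.018

For a triangular section with side slope z = 3.2: A = zy² = 3.2×0.753² = 1.814 m²; P = 2y√(1+z²) = 2×0.753×3.353 = 5.049 m.
Hydraulic radius R = A/P = 1.814/5.049 = 0.3594 m.
Rearranging Manning's equation: n = (1/Q) A R^(2/3) S^(1/2) = (1/1.13) × 1.814 × 0.3594^(2/3) × √0.00049 = 0.018.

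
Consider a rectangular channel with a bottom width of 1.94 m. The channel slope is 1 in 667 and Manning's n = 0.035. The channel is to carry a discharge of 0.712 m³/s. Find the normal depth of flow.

Manning's equation rearranged: A R^(2/3) = nQ / (1·√S) = 0.035 × 0.712 / (√0.001499) = 0.6436.
At y = 0.542 m: A R^(2/3) = 0.5199 — too small.
At y = 0.63 m: A R^(2/3) = 0.6434 — ≈ 0.6436.

y_n = 0.63 m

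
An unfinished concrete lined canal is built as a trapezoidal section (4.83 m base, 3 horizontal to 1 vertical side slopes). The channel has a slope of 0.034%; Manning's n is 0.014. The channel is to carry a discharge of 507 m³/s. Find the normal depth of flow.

y_n = 6.68 m

Manning's equation rearranged: A R^(2/3) = nQ / (1·√S) = 0.014 × 507 / (√0.00034) = 384.9.
Trying y = 4.77 m: A R^(2/3) = 173 — short.
Trying y = 8.43 m: A R^(2/3) = 678.4 — over.
Trying y = 6.68 m: A R^(2/3) = 385.1 — close enough.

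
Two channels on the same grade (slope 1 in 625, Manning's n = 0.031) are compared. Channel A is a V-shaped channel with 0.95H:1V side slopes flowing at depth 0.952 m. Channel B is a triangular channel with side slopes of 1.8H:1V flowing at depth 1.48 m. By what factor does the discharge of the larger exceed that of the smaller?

Channel A: For a triangular section with side slope z = 0.95: A = zy² = 0.95×0.952² = 0.861 m²; P = 2y√(1+z²) = 2×0.952×1.379 = 2.626 m. Hydraulic radius R = A/P = 0.861/2.626 = 0.3278 m. Q_A = (1/0.031)·0.861·0.3278^(2/3)·√0.0016 = 0.5282 m³/s.
Channel B: For a triangular section with side slope z = 1.8: A = zy² = 1.8×1.48² = 3.943 m²; P = 2y√(1+z²) = 2×1.48×2.059 = 6.095 m. Hydraulic radius R = A/P = 3.943/6.095 = 0.6469 m. Q_B = (1/0.031)·3.943·0.6469^(2/3)·√0.0016 = 3.805 m³/s.
The larger discharge is 3.805 m³/s and the smaller is 0.5282 m³/s; the ratio is 7.2.

7.2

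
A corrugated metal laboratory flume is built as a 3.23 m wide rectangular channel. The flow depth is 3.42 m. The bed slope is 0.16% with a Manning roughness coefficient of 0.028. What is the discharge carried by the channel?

Q = 16.8 m³/s

Flow area A = b·y = 3.23 × 3.42 = 11.05 m². Wetted perimeter P = b + 2y = 3.23 + 2×3.42 = 10.07 m.
Hydraulic radius R = A/P = 11.05/10.07 = 1.097 m.
Manning's equation: Q = (1/n) A R^(2/3) S^(1/2) = (1/0.028) × 11.05 × 1.097^(2/3) × 0.0016^(1/2) = 16.8 m³/s.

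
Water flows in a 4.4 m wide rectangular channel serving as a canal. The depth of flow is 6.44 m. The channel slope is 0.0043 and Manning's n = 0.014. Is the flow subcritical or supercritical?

subcritical

Flow area A = b·y = 4.4 × 6.44 = 28.34 m². Wetted perimeter P = b + 2y = 4.4 + 2×6.44 = 17.28 m.
Hydraulic radius R = A/P = 28.34/17.28 = 1.64 m.
V = (1/n) R^(2/3) √S = (1/0.014) × 1.64^(2/3) × √0.0043 = 6.513 m/s. Hydraulic depth D_h = A/T = 28.34/4.4 = 6.44 m.
Froude number Fr = V/√(g·D_h) = 6.513/√(9.81×6.44) = 0.819, which is less than 1, so the flow is subcritical.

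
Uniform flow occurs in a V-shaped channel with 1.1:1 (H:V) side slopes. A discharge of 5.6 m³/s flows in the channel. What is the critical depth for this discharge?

y_c = 1.4 m

At critical depth, Q² T / (g A³) = 1, i.e. A³/T = Q²/g = 5.6²/9.81 = 3.197.
Trying y = 1.57 m: A³/T = 5.771 — too large.
Trying y = 1.4 m: A³/T = 3.254 — matches.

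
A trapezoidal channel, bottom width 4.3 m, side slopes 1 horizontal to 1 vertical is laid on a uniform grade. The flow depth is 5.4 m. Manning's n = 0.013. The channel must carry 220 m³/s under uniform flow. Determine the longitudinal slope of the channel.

S = 0.000802

With bottom width b = 4.3 m and side slope z = 1: A = (b + zy)y = (4.3 + 1×5.4)×5.4 = 52.38 m²; P = b + 2y√(1+z²) = 4.3 + 2×5.4×1.414 = 19.57 m.
Hydraulic radius R = A/P = 52.38/19.57 = 2.676 m.
From Manning's equation, S = [nQ / (1 A R^(2/3))]² = [0.013 × 220 / (1 × 52.38 × 2.676^(2/3))]² = 0.000802.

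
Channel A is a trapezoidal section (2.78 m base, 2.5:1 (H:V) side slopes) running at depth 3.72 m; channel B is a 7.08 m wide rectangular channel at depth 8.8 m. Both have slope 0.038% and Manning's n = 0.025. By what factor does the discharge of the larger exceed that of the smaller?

1.64

Channel A: With bottom width b = 2.78 m and side slope z = 2.5: A = (b + zy)y = (2.78 + 2.5×3.72)×3.72 = 44.94 m²; P = b + 2y√(1+z²) = 2.78 + 2×3.72×2.693 = 22.81 m. Hydraulic radius R = A/P = 44.94/22.81 = 1.97 m. Q_A = (1/0.025)·44.94·1.97^(2/3)·√0.00038 = 55.06 m³/s.
Channel B: Flow area A = b·y = 7.08 × 8.8 = 62.3 m². Wetted perimeter P = b + 2y = 7.08 + 2×8.8 = 24.68 m. Hydraulic radius R = A/P = 62.3/24.68 = 2.524 m. Q_B = (1/0.025)·62.3·2.524^(2/3)·√0.00038 = 90.07 m³/s.
The larger discharge is 90.07 m³/s and the smaller is 55.06 m³/s; the ratio is 1.64.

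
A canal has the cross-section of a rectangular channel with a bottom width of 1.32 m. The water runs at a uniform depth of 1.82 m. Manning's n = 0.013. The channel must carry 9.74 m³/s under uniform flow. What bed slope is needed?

S = 0.0073

Flow area A = b·y = 1.32 × 1.82 = 2.402 m². Wetted perimeter P = b + 2y = 1.32 + 2×1.82 = 4.96 m.
Hydraulic radius R = A/P = 2.402/4.96 = 0.4844 m.
From Manning's equation, S = [nQ / (1 A R^(2/3))]² = [0.013 × 9.74 / (1 × 2.402 × 0.4844^(2/3))]² = 0.0073.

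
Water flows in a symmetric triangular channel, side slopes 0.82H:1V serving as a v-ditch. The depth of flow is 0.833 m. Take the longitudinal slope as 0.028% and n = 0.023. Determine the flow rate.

Q = 0.17 m³/s

For a triangular section with side slope z = 0.82: A = zy² = 0.82×0.833² = 0.569 m²; P = 2y√(1+z²) = 2×0.833×1.293 = 2.154 m.
Hydraulic radius R = A/P = 0.569/2.154 = 0.2641 m.
Manning's equation: Q = (1/n) A R^(2/3) S^(1/2) = (1/0.023) × 0.569 × 0.2641^(2/3) × 0.00028^(1/2) = 0.17 m³/s.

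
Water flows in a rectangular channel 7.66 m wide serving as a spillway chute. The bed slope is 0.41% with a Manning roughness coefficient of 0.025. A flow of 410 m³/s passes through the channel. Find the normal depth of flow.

Manning's equation rearranged: A R^(2/3) = nQ / (1·√S) = 0.025 × 410 / (√0.0041) = 160.1.
Trying y = 12.7 m: A R^(2/3) = 199.8 — too large.
Trying y = 7.79 m: A R^(2/3) = 111.9 — too small.
Trying y = 10.5 m: A R^(2/3) = 160 — ≈ 160.1.

y_n = 10.5 m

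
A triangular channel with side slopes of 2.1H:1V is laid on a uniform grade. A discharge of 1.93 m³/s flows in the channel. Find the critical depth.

y_c = 0.703 m

At critical depth, Q² T / (g A³) = 1, i.e. A³/T = Q²/g = 1.93²/9.81 = 0.3797.
Try y = 0.871 m: A³/T = 1.105 — too large.
Try y = 0.502 m: A³/T = 0.0703 — too small.
Try y = 0.703 m: A³/T = 0.3786 — matches.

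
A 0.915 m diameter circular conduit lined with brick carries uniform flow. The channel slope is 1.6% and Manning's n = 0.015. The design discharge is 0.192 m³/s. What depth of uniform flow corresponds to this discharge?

Manning's equation rearranged: A R^(2/3) = nQ / (1·√S) = 0.015 × 0.192 / (√0.016) = 0.02277.
Try y = 0.207 m: A R^(2/3) = 0.02761 — too large.
Try y = 0.135 m: A R^(2/3) = 0.01155 — too small.
Try y = 0.188 m: A R^(2/3) = 0.02274 — ≈ 0.02277.

y_n = 0.188 m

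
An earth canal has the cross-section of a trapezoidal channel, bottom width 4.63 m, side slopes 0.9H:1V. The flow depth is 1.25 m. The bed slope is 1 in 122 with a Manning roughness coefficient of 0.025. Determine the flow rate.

With bottom width b = 4.63 m and side slope z = 0.9: A = (b + zy)y = (4.63 + 0.9×1.25)×1.25 = 7.194 m²; P = b + 2y√(1+z²) = 4.63 + 2×1.25×1.345 = 7.993 m.
Hydraulic radius R = A/P = 7.194/7.993 = 0.9 m.
Manning's equation: Q = (1/n) A R^(2/3) S^(1/2) = (1/0.025) × 7.194 × 0.9^(2/3) × 0.008197^(1/2) = 24.3 m³/s.

Q = 24.3 m³/s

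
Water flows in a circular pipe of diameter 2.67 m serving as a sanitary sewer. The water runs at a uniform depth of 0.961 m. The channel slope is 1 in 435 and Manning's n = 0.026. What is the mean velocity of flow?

V = 1.2 m/s

For a circular section of diameter D = 2.67 m at depth y = 0.961 m, the central angle is θ = 2 arccos(1 − 2y/D) = 2.574 rad. Then A = (D²/8)(θ − sin θ) = 1.814 m² and P = Dθ/2 = 3.436 m.
Hydraulic radius R = A/P = 1.814/3.436 = 0.528 m.
From Manning's equation, V = (1/n) R^(2/3) S^(1/2) = (1/0.026) × 0.528^(2/3) × 0.002299^(1/2) = 1.2 m/s.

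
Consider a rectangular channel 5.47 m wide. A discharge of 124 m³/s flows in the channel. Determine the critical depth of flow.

For a rectangular channel, critical depth y_c = (q²/g)^(1/3) where q = Q/b = 124/5.47 = 22.67 m²/s.
So y_c = (22.67²/9.81)^(1/3) = 3.74 m.

y_c = 3.74 m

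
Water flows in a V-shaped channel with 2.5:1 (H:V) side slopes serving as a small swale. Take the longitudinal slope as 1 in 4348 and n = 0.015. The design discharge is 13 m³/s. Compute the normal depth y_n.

Manning's equation rearranged: A R^(2/3) = nQ / (1·√S) = 0.015 × 13 / (√0.00023) = 12.86.
At y = 2.6 m: A R^(2/3) = 19.16 — too large.
At y = 2.01 m: A R^(2/3) = 9.645 — too small.
At y = 2.24 m: A R^(2/3) = 12.88 — matches.

y_n = 2.24 m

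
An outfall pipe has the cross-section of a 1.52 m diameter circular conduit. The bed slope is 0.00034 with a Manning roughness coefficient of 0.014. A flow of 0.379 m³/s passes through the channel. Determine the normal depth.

Manning's equation rearranged: A R^(2/3) = nQ / (1·√S) = 0.014 × 0.379 / (√0.00034) = 0.2878.
Trying y = 0.728 m: A R^(2/3) = 0.4422 — too large.
Trying y = 0.391 m: A R^(2/3) = 0.138 — too small.
Trying y = 0.573 m: A R^(2/3) = 0.2876 — ≈ 0.2878.

y_n = 0.573 m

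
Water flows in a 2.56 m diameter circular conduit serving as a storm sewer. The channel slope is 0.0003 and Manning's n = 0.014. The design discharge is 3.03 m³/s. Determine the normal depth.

y_n = 1.49 m

Manning's equation rearranged: A R^(2/3) = nQ / (1·√S) = 0.014 × 3.03 / (√0.0003) = 2.449.
At y = 1.77 m: A R^(2/3) = 3.149 — over.
At y = 1.19 m: A R^(2/3) = 1.686 — short.
At y = 1.49 m: A R^(2/3) = 2.45 — matches.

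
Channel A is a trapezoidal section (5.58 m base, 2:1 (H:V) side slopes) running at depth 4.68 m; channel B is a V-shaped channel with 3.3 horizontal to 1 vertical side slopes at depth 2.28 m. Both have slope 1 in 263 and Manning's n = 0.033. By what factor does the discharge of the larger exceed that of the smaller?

7.34

Channel A: With bottom width b = 5.58 m and side slope z = 2: A = (b + zy)y = (5.58 + 2×4.68)×4.68 = 69.92 m²; P = b + 2y√(1+z²) = 5.58 + 2×4.68×2.236 = 26.51 m. Hydraulic radius R = A/P = 69.92/26.51 = 2.638 m. Q_A = (1/0.033)·69.92·2.638^(2/3)·√0.003802 = 249.4 m³/s.
Channel B: For a triangular section with side slope z = 3.3: A = zy² = 3.3×2.28² = 17.15 m²; P = 2y√(1+z²) = 2×2.28×3.448 = 15.72 m. Hydraulic radius R = A/P = 17.15/15.72 = 1.091 m. Q_B = (1/0.033)·17.15·1.091^(2/3)·√0.003802 = 33.97 m³/s.
The larger discharge is 249.4 m³/s and the smaller is 33.97 m³/s; the ratio is 7.34.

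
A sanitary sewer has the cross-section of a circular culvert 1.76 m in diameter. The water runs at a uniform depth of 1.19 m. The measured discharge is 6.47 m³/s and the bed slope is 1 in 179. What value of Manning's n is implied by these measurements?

n = 0.013

For a circular section of diameter D = 1.76 m at depth y = 1.19 m, the central angle is θ = 2 arccos(1 − 2y/D) = 3.862 rad. Then A = (D²/8)(θ − sin θ) = 1.751 m² and P = Dθ/2 = 3.398 m.
Hydraulic radius R = A/P = 1.751/3.398 = 0.5151 m.
Rearranging Manning's equation: n = (1/Q) A R^(2/3) S^(1/2) = (1/6.47) × 1.751 × 0.5151^(2/3) × √0.005587 = 0.013.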